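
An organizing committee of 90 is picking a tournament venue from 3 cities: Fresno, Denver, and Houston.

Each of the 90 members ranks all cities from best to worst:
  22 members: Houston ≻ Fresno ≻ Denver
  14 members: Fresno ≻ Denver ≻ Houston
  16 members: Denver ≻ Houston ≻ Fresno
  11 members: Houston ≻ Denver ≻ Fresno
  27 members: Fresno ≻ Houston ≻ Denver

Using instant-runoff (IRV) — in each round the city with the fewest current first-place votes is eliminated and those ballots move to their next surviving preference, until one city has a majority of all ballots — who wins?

Round 1: Fresno 41, Denver 16, Houston 33. Denver eliminated.
Round 2: Fresno 41, Houston 49. Houston has a majority (≥46).

Houston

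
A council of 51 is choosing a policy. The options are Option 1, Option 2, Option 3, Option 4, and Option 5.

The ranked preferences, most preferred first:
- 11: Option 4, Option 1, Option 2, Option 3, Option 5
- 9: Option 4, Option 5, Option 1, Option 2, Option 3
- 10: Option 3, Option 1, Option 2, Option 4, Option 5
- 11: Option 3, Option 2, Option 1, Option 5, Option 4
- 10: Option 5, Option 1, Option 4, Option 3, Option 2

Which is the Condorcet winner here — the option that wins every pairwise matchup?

Option 1

Option 1 vs Option 2: 40–11
Option 1 vs Option 3: 30–21
Option 1 vs Option 4: 31–20
Option 1 vs Option 5: 32–19
Option 1 beats every other option.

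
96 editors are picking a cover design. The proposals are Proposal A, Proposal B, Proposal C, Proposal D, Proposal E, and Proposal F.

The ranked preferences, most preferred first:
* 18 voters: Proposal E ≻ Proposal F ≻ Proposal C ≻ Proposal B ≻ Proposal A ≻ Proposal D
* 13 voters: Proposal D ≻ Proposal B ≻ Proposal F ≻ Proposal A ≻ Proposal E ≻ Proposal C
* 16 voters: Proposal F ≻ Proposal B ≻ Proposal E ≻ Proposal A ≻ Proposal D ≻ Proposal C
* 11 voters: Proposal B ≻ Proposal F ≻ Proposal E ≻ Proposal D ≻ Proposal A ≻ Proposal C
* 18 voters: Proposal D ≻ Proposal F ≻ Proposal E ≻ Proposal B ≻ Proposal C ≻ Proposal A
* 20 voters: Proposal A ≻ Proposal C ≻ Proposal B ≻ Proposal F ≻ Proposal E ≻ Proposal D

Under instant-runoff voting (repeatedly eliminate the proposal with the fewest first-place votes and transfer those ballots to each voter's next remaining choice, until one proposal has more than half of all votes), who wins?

Round 1: Proposal A 20, Proposal B 11, Proposal C 0, Proposal D 31, Proposal E 18, Proposal F 16. Proposal C eliminated.
Round 2: Proposal A 20, Proposal B 11, Proposal D 31, Proposal E 18, Proposal F 16. Proposal B eliminated.
Round 3: Proposal A 20, Proposal D 31, Proposal E 18, Proposal F 27. Proposal E eliminated.
Round 4: Proposal A 20, Proposal D 31, Proposal F 45. Proposal A eliminated.
Round 5: Proposal D 31, Proposal F 65. Proposal F has a majority (≥49).

Proposal F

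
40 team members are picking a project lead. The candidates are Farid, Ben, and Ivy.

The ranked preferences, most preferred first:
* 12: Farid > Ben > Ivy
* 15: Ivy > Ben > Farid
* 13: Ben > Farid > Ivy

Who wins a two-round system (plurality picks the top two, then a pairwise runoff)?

Ben

Round 1 first-place votes: Farid 12, Ben 13, Ivy 15. Ivy and Ben advance.
Runoff: Ivy is ranked above Ben on 15 ballots, Ben above Ivy on 25.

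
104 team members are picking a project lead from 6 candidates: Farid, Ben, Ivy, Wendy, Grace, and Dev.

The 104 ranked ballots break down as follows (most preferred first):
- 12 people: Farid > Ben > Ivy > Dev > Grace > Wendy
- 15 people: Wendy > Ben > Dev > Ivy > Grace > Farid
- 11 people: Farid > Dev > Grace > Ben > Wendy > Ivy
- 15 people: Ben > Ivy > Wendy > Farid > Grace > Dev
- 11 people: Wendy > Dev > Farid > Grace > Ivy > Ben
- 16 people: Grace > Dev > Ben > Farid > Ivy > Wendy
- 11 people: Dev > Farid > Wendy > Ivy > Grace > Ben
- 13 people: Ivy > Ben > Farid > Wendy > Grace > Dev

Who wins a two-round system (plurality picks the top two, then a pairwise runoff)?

Farid

Round 1 first-place votes: Farid 23, Ben 15, Ivy 13, Wendy 26, Grace 16, Dev 11. Wendy and Farid advance.
Runoff: Wendy is ranked above Farid on 41 ballots, Farid above Wendy on 63.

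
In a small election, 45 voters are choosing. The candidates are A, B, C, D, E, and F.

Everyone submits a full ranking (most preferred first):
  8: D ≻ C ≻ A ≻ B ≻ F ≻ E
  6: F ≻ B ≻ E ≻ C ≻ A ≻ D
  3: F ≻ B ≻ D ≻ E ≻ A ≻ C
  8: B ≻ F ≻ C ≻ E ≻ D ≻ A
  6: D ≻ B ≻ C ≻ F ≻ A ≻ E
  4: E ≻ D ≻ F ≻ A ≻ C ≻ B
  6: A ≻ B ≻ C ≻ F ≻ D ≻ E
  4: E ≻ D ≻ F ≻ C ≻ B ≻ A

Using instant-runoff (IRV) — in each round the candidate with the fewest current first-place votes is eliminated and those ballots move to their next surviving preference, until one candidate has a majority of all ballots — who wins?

Round 1: A 6, B 8, C 0, D 14, E 8, F 9. C eliminated.
Round 2: A 6, B 8, D 14, E 8, F 9. A eliminated.
Round 3: B 14, D 14, E 8, F 9. E eliminated.
Round 4: B 14, D 22, F 9. F eliminated.
Round 5: B 23, D 22. B has a majority (≥23).

B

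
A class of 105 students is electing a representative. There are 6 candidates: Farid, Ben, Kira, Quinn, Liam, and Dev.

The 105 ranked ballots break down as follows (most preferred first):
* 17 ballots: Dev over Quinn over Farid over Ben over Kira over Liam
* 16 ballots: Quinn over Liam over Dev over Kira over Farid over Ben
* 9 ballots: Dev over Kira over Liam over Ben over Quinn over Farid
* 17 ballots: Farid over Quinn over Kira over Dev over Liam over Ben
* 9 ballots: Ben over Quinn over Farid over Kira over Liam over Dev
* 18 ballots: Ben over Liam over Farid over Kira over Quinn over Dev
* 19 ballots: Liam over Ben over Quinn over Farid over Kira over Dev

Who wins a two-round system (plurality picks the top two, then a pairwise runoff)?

Round 1 first-place votes: Farid 17, Ben 27, Kira 0, Quinn 16, Liam 19, Dev 26. Ben and Dev advance.
Runoff: Ben is ranked above Dev on 46 ballots, Dev above Ben on 59.

Dev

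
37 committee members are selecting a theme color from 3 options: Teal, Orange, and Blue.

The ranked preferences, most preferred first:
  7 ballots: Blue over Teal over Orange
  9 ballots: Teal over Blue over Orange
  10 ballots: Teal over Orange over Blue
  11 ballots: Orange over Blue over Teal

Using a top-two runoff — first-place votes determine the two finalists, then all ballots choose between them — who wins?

Teal

Round 1 first-place votes: Teal 19, Orange 11, Blue 7. Teal and Orange advance.
Runoff: Teal is ranked above Orange on 26 ballots, Orange above Teal on 11.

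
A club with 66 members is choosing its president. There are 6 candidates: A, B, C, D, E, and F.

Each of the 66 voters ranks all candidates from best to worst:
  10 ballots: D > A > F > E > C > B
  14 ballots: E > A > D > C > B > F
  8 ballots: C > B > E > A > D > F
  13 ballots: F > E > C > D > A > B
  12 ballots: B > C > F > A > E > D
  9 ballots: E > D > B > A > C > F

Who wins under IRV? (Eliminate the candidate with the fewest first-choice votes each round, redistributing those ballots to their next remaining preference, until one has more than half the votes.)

Round 1: A 0, B 12, C 8, D 10, E 23, F 13. A eliminated.
Round 2: B 12, C 8, D 10, E 23, F 13. C eliminated.
Round 3: B 20, D 10, E 23, F 13. D eliminated.
Round 4: B 20, E 23, F 23. B eliminated.
Round 5: E 31, F 35. F has a majority (≥34).

F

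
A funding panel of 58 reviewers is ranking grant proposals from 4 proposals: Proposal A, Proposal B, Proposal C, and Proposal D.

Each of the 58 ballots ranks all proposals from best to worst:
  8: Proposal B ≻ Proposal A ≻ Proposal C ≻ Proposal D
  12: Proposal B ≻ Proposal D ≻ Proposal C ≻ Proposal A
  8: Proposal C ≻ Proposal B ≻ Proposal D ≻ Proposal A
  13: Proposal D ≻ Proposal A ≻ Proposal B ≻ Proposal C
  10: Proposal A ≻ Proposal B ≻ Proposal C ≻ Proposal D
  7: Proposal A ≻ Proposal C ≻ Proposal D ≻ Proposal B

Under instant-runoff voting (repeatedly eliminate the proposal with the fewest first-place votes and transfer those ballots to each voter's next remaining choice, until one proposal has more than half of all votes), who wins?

Round 1: Proposal A 17, Proposal B 20, Proposal C 8, Proposal D 13. Proposal C eliminated.
Round 2: Proposal A 17, Proposal B 28, Proposal D 13. Proposal D eliminated.
Round 3: Proposal A 30, Proposal B 28. Proposal A has a majority (≥30).

Proposal A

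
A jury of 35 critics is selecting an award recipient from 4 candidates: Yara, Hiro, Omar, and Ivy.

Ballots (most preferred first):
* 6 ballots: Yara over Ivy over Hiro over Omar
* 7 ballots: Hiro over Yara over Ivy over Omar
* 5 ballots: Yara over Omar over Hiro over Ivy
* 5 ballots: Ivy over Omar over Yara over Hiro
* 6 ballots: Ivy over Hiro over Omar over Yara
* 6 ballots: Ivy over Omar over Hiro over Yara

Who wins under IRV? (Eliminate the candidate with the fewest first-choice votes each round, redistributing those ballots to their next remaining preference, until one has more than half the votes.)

Yara

Round 1: Yara 11, Hiro 7, Omar 0, Ivy 17. Omar eliminated.
Round 2: Yara 11, Hiro 7, Ivy 17. Hiro eliminated.
Round 3: Yara 18, Ivy 17. Yara has a majority (≥18).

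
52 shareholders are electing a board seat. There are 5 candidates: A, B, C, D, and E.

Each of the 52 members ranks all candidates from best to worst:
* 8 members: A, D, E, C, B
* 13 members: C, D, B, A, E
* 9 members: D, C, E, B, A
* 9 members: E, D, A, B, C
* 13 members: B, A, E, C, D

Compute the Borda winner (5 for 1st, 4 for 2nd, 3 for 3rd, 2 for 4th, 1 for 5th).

D

A: 8×5 + 13×2 + 9×1 + 9×3 + 13×4 = 154
B: 8×1 + 13×3 + 9×2 + 9×2 + 13×5 = 148
C: 8×2 + 13×5 + 9×4 + 9×1 + 13×2 = 152
D: 8×4 + 13×4 + 9×5 + 9×4 + 13×1 = 178
E: 8×3 + 13×1 + 9×3 + 9×5 + 13×3 = 148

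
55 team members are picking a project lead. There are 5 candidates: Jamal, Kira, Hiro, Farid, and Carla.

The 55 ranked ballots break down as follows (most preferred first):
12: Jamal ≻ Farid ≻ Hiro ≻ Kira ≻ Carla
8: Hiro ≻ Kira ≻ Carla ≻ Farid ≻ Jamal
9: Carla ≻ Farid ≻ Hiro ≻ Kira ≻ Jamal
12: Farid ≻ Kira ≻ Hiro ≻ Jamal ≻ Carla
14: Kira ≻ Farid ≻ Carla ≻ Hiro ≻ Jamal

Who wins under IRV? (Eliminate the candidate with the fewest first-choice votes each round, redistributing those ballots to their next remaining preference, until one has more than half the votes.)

Farid

Round 1: Jamal 12, Kira 14, Hiro 8, Farid 12, Carla 9. Hiro eliminated.
Round 2: Jamal 12, Kira 22, Farid 12, Carla 9. Carla eliminated.
Round 3: Jamal 12, Kira 22, Farid 21. Jamal eliminated.
Round 4: Kira 22, Farid 33. Farid has a majority (≥28).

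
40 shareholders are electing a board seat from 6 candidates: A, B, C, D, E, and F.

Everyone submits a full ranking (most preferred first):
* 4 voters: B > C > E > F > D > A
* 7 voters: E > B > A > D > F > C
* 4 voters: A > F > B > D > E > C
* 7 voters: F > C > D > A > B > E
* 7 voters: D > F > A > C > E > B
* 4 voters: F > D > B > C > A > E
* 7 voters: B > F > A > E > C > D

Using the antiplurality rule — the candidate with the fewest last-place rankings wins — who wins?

F

Last-place votes: A 4, B 7, C 11, D 7, E 11, F 0.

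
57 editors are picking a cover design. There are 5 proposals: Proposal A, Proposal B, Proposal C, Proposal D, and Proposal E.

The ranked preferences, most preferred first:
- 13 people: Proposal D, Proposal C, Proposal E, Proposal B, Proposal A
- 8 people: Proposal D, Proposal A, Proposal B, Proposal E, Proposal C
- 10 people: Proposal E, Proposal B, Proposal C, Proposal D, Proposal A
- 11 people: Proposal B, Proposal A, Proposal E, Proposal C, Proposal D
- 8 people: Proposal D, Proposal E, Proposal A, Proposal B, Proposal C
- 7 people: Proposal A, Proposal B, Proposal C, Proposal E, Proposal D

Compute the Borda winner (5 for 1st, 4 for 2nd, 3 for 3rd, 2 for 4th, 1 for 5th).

Proposal B

Proposal A: 13×1 + 8×4 + 10×1 + 11×4 + 8×3 + 7×5 = 158
Proposal B: 13×2 + 8×3 + 10×4 + 11×5 + 8×2 + 7×4 = 189
Proposal C: 13×4 + 8×1 + 10×3 + 11×2 + 8×1 + 7×3 = 141
Proposal D: 13×5 + 8×5 + 10×2 + 11×1 + 8×5 + 7×1 = 183
Proposal E: 13×3 + 8×2 + 10×5 + 11×3 + 8×4 + 7×2 = 184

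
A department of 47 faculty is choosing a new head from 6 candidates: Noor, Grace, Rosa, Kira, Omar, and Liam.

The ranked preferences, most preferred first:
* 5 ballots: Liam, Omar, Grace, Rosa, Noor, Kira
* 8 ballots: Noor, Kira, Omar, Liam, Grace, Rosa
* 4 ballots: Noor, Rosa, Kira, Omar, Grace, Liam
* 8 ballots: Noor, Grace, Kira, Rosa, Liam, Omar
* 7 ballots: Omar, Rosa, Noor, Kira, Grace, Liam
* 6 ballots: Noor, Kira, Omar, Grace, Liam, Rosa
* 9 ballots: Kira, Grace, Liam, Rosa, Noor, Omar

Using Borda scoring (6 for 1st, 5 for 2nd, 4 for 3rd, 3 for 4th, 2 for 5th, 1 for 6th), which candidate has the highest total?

Noor: 5×2 + 8×6 + 4×6 + 8×6 + 7×4 + 6×6 + 9×2 = 212
Grace: 5×4 + 8×2 + 4×2 + 8×5 + 7×2 + 6×3 + 9×5 = 161
Rosa: 5×3 + 8×1 + 4×5 + 8×3 + 7×5 + 6×1 + 9×3 = 135
Kira: 5×1 + 8×5 + 4×4 + 8×4 + 7×3 + 6×5 + 9×6 = 198
Omar: 5×5 + 8×4 + 4×3 + 8×1 + 7×6 + 6×4 + 9×1 = 152
Liam: 5×6 + 8×3 + 4×1 + 8×2 + 7×1 + 6×2 + 9×4 = 129

Noor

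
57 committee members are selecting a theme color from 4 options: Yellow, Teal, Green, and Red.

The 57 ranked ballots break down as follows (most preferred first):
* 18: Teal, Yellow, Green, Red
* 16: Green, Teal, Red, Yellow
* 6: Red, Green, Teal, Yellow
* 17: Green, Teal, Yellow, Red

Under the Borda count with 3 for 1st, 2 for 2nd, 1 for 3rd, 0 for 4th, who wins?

Yellow: 18×2 + 16×0 + 6×0 + 17×1 = 53
Teal: 18×3 + 16×2 + 6×1 + 17×2 = 126
Green: 18×1 + 16×3 + 6×2 + 17×3 = 129
Red: 18×0 + 16×1 + 6×3 + 17×0 = 34

Green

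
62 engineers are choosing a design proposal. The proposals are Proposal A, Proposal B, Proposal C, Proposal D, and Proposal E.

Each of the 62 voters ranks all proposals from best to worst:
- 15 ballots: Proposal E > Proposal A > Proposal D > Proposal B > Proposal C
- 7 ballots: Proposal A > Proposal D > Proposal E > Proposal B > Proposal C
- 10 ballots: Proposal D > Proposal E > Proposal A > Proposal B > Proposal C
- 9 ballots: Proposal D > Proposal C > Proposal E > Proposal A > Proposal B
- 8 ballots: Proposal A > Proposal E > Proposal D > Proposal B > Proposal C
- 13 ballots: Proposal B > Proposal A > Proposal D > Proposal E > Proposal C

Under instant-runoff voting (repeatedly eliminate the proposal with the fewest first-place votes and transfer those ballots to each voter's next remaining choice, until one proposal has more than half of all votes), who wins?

Proposal A

Round 1: Proposal A 15, Proposal B 13, Proposal C 0, Proposal D 19, Proposal E 15. Proposal C eliminated.
Round 2: Proposal A 15, Proposal B 13, Proposal D 19, Proposal E 15. Proposal B eliminated.
Round 3: Proposal A 28, Proposal D 19, Proposal E 15. Proposal E eliminated.
Round 4: Proposal A 43, Proposal D 19. Proposal A has a majority (≥32).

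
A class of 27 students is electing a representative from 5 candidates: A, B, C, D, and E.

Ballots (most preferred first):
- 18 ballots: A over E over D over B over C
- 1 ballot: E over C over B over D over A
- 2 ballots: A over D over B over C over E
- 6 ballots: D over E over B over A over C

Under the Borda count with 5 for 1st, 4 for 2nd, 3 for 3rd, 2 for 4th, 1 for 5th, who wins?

A

A: 18×5 + 1×1 + 2×5 + 6×2 = 113
B: 18×2 + 1×3 + 2×3 + 6×3 = 63
C: 18×1 + 1×4 + 2×2 + 6×1 = 32
D: 18×3 + 1×2 + 2×4 + 6×5 = 94
E: 18×4 + 1×5 + 2×1 + 6×4 = 103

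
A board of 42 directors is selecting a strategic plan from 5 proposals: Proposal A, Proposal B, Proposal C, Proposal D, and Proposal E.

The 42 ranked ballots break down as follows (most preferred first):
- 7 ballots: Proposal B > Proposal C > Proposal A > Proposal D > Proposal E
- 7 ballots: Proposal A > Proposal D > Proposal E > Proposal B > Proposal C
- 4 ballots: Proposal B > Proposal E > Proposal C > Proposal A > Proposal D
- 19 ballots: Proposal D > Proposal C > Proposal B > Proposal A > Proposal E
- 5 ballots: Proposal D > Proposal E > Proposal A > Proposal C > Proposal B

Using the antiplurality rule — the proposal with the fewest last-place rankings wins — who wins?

Last-place votes: Proposal A 0, Proposal B 5, Proposal C 7, Proposal D 4, Proposal E 26.

Proposal A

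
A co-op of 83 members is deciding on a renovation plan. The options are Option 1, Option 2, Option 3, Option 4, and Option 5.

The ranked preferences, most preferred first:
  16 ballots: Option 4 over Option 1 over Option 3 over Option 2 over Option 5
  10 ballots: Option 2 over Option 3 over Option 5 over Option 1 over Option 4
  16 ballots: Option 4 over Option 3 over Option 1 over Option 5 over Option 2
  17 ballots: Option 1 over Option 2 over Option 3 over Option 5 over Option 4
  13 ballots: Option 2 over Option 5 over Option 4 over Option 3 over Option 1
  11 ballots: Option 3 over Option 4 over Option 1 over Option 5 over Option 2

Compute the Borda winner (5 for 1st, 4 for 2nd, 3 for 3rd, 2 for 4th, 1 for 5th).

Option 3

Option 1: 16×4 + 10×2 + 16×3 + 17×5 + 13×1 + 11×3 = 263
Option 2: 16×2 + 10×5 + 16×1 + 17×4 + 13×5 + 11×1 = 242
Option 3: 16×3 + 10×4 + 16×4 + 17×3 + 13×2 + 11×5 = 284
Option 4: 16×5 + 10×1 + 16×5 + 17×1 + 13×3 + 11×4 = 270
Option 5: 16×1 + 10×3 + 16×2 + 17×2 + 13×4 + 11×2 = 186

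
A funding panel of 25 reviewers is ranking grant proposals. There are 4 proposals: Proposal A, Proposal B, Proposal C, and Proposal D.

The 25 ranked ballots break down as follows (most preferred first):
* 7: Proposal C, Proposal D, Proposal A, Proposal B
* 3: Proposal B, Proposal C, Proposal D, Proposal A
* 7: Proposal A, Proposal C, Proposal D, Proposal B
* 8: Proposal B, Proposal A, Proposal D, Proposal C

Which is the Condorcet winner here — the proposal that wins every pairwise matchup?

Proposal A

Proposal A vs Proposal B: 14–11
Proposal A vs Proposal C: 15–10
Proposal A vs Proposal D: 15–10
Proposal A beats every other proposal.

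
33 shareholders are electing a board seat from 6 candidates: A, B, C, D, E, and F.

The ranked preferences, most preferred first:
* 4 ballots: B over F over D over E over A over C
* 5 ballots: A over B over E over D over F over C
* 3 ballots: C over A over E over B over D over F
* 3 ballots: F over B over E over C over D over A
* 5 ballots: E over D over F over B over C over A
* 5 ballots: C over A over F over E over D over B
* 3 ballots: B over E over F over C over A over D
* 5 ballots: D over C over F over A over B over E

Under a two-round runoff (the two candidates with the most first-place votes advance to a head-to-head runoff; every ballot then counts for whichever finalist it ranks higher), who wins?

Round 1 first-place votes: A 5, B 7, C 8, D 5, E 5, F 3. C and B advance.
Runoff: C is ranked above B on 13 ballots, B above C on 20.

B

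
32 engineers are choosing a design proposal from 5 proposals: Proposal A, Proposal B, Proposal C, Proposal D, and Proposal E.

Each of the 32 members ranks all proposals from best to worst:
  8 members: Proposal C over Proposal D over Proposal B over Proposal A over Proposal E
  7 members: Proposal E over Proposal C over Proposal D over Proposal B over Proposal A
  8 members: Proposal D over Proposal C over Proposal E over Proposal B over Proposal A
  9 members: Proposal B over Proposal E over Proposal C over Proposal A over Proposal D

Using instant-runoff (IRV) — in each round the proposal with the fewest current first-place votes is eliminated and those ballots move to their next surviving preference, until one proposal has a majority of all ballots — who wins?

Round 1: Proposal A 0, Proposal B 9, Proposal C 8, Proposal D 8, Proposal E 7. Proposal A eliminated.
Round 2: Proposal B 9, Proposal C 8, Proposal D 8, Proposal E 7. Proposal E eliminated.
Round 3: Proposal B 9, Proposal C 15, Proposal D 8. Proposal D eliminated.
Round 4: Proposal B 9, Proposal C 23. Proposal C has a majority (≥17).

Proposal C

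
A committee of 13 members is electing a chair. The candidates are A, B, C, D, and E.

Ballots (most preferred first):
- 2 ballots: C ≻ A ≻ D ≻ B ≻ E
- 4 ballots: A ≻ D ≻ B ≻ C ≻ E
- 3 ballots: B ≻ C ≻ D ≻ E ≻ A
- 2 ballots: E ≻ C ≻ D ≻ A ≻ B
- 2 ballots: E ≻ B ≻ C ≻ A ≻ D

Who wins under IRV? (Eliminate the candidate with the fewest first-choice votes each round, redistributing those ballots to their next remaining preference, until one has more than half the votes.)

Round 1: A 4, B 3, C 2, D 0, E 4. D eliminated.
Round 2: A 4, B 3, C 2, E 4. C eliminated.
Round 3: A 6, B 3, E 4. B eliminated.
Round 4: A 6, E 7. E has a majority (≥7).

E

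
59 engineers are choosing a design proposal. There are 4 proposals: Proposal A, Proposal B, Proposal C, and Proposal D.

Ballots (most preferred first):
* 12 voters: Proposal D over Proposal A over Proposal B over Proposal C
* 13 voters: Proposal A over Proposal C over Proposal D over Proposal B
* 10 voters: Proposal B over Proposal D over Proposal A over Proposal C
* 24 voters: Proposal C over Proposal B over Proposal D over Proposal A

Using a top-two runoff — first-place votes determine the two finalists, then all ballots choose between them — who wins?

Round 1 first-place votes: Proposal A 13, Proposal B 10, Proposal C 24, Proposal D 12. Proposal C and Proposal A advance.
Runoff: Proposal C is ranked above Proposal A on 24 ballots, Proposal A above Proposal C on 35.

Proposal A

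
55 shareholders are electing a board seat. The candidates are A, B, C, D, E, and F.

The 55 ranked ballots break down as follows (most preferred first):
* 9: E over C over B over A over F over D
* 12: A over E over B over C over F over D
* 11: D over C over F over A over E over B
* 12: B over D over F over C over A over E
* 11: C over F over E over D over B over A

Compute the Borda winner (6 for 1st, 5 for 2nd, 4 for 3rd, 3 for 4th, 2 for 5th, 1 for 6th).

C

A: 9×3 + 12×6 + 11×3 + 12×2 + 11×1 = 167
B: 9×4 + 12×4 + 11×1 + 12×6 + 11×2 = 189
C: 9×5 + 12×3 + 11×5 + 12×3 + 11×6 = 238
D: 9×1 + 12×1 + 11×6 + 12×5 + 11×3 = 180
E: 9×6 + 12×5 + 11×2 + 12×1 + 11×4 = 192
F: 9×2 + 12×2 + 11×4 + 12×4 + 11×5 = 189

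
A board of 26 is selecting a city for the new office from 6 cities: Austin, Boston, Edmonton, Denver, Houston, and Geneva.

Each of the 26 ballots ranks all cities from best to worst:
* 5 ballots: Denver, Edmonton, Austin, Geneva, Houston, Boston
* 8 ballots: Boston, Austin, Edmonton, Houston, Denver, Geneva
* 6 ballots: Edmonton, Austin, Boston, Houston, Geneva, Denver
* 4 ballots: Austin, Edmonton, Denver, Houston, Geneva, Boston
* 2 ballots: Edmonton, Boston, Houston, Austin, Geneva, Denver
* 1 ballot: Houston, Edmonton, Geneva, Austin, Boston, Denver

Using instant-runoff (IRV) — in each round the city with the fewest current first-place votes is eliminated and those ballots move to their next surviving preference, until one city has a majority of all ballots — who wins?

Round 1: Austin 4, Boston 8, Edmonton 8, Denver 5, Houston 1, Geneva 0. Geneva eliminated.
Round 2: Austin 4, Boston 8, Edmonton 8, Denver 5, Houston 1. Houston eliminated.
Round 3: Austin 4, Boston 8, Edmonton 9, Denver 5. Austin eliminated.
Round 4: Boston 8, Edmonton 13, Denver 5. Denver eliminated.
Round 5: Boston 8, Edmonton 18. Edmonton has a majority (≥14).

Edmonton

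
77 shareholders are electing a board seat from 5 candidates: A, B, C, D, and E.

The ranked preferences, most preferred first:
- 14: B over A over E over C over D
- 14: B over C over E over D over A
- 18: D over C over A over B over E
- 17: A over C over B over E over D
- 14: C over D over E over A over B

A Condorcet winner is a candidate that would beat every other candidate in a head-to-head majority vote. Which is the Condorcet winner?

C vs A: 46–31
C vs B: 49–28
C vs D: 59–18
C vs E: 63–14
C beats every other candidate.

C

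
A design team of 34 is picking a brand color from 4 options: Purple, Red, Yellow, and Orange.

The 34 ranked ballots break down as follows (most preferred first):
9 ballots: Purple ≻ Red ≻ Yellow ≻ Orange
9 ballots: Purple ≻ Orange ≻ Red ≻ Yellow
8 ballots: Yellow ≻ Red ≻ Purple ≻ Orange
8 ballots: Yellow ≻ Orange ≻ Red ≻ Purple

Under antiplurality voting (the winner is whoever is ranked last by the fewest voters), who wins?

Last-place votes: Purple 8, Red 0, Yellow 9, Orange 17.

Red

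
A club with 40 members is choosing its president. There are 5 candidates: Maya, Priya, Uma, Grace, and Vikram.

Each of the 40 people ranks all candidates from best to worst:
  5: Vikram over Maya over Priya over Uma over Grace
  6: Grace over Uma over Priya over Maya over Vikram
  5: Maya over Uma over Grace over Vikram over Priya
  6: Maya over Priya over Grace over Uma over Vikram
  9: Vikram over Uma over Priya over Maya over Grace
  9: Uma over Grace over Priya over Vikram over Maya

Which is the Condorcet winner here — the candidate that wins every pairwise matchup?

Uma

Uma vs Maya: 24–16
Uma vs Priya: 29–11
Uma vs Grace: 28–12
Uma vs Vikram: 26–14
Uma beats every other candidate.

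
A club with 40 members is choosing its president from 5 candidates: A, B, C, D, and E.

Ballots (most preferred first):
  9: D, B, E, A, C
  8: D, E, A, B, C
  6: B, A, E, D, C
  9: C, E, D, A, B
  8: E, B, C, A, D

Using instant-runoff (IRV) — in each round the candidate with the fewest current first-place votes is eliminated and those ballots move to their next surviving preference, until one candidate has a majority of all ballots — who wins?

E

Round 1: A 0, B 6, C 9, D 17, E 8. A eliminated.
Round 2: B 6, C 9, D 17, E 8. B eliminated.
Round 3: C 9, D 17, E 14. C eliminated.
Round 4: D 17, E 23. E has a majority (≥21).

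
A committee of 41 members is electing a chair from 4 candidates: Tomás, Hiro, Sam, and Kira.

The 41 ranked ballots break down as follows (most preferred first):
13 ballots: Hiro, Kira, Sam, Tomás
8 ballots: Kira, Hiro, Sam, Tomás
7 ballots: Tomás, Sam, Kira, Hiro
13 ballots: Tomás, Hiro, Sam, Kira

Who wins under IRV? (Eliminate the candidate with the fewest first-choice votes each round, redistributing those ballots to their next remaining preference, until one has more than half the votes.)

Hiro

Round 1: Tomás 20, Hiro 13, Sam 0, Kira 8. Sam eliminated.
Round 2: Tomás 20, Hiro 13, Kira 8. Kira eliminated.
Round 3: Tomás 20, Hiro 21. Hiro has a majority (≥21).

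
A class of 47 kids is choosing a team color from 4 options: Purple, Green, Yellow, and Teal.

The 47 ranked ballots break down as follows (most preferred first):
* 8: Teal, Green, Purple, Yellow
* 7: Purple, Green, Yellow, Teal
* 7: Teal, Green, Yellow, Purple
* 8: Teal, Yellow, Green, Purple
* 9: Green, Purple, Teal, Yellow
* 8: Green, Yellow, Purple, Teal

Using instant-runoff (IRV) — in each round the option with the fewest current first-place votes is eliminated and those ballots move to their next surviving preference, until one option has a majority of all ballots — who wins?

Green

Round 1: Purple 7, Green 17, Yellow 0, Teal 23. Yellow eliminated.
Round 2: Purple 7, Green 17, Teal 23. Purple eliminated.
Round 3: Green 24, Teal 23. Green has a majority (≥24).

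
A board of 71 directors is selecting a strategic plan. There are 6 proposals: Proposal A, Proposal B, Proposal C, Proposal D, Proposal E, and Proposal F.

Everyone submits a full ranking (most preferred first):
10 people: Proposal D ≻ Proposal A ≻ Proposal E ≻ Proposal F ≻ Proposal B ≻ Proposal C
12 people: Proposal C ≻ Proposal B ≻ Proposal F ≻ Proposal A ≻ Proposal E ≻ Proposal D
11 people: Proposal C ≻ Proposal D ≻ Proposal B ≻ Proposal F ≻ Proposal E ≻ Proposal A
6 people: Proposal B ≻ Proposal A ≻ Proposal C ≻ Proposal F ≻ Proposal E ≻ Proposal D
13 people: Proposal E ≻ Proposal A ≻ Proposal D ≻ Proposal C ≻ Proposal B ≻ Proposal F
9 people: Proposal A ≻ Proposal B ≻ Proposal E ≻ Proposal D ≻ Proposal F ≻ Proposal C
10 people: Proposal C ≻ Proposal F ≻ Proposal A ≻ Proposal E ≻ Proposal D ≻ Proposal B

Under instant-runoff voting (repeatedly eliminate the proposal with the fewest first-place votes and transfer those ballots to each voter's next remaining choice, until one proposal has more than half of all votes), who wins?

Proposal A

Round 1: Proposal A 9, Proposal B 6, Proposal C 33, Proposal D 10, Proposal E 13, Proposal F 0. Proposal F eliminated.
Round 2: Proposal A 9, Proposal B 6, Proposal C 33, Proposal D 10, Proposal E 13. Proposal B eliminated.
Round 3: Proposal A 15, Proposal C 33, Proposal D 10, Proposal E 13. Proposal D eliminated.
Round 4: Proposal A 25, Proposal C 33, Proposal E 13. Proposal E eliminated.
Round 5: Proposal A 38, Proposal C 33. Proposal A has a majority (≥36).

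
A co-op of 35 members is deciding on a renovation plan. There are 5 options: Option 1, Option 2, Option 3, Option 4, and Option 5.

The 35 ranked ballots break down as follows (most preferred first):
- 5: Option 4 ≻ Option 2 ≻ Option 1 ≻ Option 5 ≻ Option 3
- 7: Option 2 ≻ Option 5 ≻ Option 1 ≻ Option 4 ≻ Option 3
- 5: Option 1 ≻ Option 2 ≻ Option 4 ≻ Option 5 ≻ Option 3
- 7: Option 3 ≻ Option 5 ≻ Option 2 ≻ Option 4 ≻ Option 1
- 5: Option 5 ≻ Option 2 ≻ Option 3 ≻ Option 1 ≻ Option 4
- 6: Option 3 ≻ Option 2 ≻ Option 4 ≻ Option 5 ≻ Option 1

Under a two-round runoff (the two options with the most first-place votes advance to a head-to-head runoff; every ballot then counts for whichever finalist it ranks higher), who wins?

Round 1 first-place votes: Option 1 5, Option 2 7, Option 3 13, Option 4 5, Option 5 5. Option 3 and Option 2 advance.
Runoff: Option 3 is ranked above Option 2 on 13 ballots, Option 2 above Option 3 on 22.

Option 2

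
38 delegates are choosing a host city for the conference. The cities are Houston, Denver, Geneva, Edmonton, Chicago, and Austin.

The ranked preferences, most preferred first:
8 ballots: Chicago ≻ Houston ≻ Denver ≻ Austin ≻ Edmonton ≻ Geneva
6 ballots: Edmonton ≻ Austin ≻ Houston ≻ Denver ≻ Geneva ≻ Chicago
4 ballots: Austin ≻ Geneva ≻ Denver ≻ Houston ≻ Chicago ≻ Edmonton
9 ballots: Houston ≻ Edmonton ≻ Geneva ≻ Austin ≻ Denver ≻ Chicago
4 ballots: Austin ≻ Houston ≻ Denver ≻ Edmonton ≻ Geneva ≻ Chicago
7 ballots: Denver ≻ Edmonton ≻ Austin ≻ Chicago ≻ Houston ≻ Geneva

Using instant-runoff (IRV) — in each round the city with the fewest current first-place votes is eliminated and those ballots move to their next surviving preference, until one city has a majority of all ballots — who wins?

Round 1: Houston 9, Denver 7, Geneva 0, Edmonton 6, Chicago 8, Austin 8. Geneva eliminated.
Round 2: Houston 9, Denver 7, Edmonton 6, Chicago 8, Austin 8. Edmonton eliminated.
Round 3: Houston 9, Denver 7, Chicago 8, Austin 14. Denver eliminated.
Round 4: Houston 9, Chicago 8, Austin 21. Austin has a majority (≥20).

Austin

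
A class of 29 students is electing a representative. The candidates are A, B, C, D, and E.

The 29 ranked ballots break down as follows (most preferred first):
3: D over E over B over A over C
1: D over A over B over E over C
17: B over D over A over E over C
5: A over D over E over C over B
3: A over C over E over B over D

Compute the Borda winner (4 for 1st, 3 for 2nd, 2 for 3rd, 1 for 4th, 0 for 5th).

D

A: 3×1 + 1×3 + 17×2 + 5×4 + 3×4 = 72
B: 3×2 + 1×2 + 17×4 + 5×0 + 3×1 = 79
C: 3×0 + 1×0 + 17×0 + 5×1 + 3×3 = 14
D: 3×4 + 1×4 + 17×3 + 5×3 + 3×0 = 82
E: 3×3 + 1×1 + 17×1 + 5×2 + 3×2 = 43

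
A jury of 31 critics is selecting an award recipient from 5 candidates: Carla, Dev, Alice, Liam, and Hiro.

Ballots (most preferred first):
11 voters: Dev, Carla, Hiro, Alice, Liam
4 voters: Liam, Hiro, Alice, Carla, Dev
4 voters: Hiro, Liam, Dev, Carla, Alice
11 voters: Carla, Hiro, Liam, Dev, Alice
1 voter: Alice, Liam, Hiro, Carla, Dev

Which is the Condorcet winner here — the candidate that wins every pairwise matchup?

Carla

Carla vs Dev: 16–15
Carla vs Alice: 26–5
Carla vs Liam: 22–9
Carla vs Hiro: 22–9
Carla beats every other candidate.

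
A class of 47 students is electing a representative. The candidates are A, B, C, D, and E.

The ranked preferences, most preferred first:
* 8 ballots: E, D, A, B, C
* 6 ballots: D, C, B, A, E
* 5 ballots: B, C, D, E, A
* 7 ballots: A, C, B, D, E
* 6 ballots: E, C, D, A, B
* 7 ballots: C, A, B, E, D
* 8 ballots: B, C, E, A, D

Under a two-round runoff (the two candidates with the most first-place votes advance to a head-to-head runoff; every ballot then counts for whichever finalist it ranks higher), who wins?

Round 1 first-place votes: A 7, B 13, C 7, D 6, E 14. E and B advance.
Runoff: E is ranked above B on 14 ballots, B above E on 33.

B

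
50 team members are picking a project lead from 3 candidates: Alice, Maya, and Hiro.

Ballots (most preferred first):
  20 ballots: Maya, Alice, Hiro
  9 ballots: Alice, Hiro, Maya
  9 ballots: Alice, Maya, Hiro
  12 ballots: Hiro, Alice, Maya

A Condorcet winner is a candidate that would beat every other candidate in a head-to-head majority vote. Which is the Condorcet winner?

Alice vs Maya: 30–20
Alice vs Hiro: 38–12
Alice beats every other candidate.

Alice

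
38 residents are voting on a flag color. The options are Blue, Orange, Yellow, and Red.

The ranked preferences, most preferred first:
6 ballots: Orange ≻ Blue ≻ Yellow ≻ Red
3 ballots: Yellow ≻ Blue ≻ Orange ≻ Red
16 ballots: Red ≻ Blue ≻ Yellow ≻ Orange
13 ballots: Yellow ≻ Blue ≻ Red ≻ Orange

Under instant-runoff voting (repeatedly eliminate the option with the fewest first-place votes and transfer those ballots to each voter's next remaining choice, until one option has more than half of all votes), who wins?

Round 1: Blue 0, Orange 6, Yellow 16, Red 16. Blue eliminated.
Round 2: Orange 6, Yellow 16, Red 16. Orange eliminated.
Round 3: Yellow 22, Red 16. Yellow has a majority (≥20).

Yellow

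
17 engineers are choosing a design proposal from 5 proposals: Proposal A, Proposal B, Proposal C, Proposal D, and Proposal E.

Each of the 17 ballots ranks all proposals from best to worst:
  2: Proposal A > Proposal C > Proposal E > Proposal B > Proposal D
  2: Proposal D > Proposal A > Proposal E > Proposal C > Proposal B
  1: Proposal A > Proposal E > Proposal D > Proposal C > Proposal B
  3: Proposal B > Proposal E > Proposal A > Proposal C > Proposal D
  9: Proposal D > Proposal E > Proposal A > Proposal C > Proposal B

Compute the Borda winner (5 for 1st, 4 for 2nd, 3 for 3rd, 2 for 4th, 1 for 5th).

Proposal E

Proposal A: 2×5 + 2×4 + 1×5 + 3×3 + 9×3 = 59
Proposal B: 2×2 + 2×1 + 1×1 + 3×5 + 9×1 = 31
Proposal C: 2×4 + 2×2 + 1×2 + 3×2 + 9×2 = 38
Proposal D: 2×1 + 2×5 + 1×3 + 3×1 + 9×5 = 63
Proposal E: 2×3 + 2×3 + 1×4 + 3×4 + 9×4 = 64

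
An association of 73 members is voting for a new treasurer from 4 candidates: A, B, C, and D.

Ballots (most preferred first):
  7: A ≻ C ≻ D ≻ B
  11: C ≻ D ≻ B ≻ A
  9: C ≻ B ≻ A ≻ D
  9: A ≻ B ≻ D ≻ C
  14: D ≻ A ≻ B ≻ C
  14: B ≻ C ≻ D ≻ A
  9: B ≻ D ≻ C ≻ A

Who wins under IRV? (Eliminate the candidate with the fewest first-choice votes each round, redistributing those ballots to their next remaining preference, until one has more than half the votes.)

Round 1: A 16, B 23, C 20, D 14. D eliminated.
Round 2: A 30, B 23, C 20. C eliminated.
Round 3: A 30, B 43. B has a majority (≥37).

B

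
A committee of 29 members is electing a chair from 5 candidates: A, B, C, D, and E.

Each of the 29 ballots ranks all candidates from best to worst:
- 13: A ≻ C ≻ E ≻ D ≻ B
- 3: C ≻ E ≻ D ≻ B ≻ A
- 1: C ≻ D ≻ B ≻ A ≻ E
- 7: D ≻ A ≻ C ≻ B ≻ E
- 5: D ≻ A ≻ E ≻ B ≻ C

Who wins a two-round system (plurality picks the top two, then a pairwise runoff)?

D

Round 1 first-place votes: A 13, B 0, C 4, D 12, E 0. A and D advance.
Runoff: A is ranked above D on 13 ballots, D above A on 16.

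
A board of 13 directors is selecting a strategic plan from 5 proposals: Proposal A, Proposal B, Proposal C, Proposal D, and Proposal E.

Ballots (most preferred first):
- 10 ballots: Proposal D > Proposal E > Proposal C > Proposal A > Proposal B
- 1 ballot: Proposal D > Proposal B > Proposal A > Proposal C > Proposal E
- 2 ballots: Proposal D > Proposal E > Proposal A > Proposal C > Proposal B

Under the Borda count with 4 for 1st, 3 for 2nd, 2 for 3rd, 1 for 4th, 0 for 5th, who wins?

Proposal D

Proposal A: 10×1 + 1×2 + 2×2 = 16
Proposal B: 10×0 + 1×3 + 2×0 = 3
Proposal C: 10×2 + 1×1 + 2×1 = 23
Proposal D: 10×4 + 1×4 + 2×4 = 52
Proposal E: 10×3 + 1×0 + 2×3 = 36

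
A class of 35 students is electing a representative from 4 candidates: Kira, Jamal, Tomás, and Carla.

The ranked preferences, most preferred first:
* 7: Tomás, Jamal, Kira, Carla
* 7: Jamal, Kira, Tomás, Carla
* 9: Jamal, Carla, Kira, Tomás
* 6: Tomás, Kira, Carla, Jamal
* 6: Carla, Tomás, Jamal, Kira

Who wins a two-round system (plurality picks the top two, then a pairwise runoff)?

Tomás

Round 1 first-place votes: Kira 0, Jamal 16, Tomás 13, Carla 6. Jamal and Tomás advance.
Runoff: Jamal is ranked above Tomás on 16 ballots, Tomás above Jamal on 19.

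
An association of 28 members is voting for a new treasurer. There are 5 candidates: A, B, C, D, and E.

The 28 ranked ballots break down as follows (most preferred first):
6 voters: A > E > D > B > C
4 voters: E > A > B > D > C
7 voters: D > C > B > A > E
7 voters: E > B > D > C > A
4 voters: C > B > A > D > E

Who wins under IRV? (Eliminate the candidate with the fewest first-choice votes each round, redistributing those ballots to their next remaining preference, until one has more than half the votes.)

A

Round 1: A 6, B 0, C 4, D 7, E 11. B eliminated.
Round 2: A 6, C 4, D 7, E 11. C eliminated.
Round 3: A 10, D 7, E 11. D eliminated.
Round 4: A 17, E 11. A has a majority (≥15).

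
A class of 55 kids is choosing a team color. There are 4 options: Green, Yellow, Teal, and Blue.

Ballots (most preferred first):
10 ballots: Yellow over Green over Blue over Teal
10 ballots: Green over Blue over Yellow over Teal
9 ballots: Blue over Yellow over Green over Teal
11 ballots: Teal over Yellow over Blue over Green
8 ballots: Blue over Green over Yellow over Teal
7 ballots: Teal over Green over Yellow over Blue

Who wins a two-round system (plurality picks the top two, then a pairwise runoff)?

Round 1 first-place votes: Green 10, Yellow 10, Teal 18, Blue 17. Teal and Blue advance.
Runoff: Teal is ranked above Blue on 18 ballots, Blue above Teal on 37.

Blue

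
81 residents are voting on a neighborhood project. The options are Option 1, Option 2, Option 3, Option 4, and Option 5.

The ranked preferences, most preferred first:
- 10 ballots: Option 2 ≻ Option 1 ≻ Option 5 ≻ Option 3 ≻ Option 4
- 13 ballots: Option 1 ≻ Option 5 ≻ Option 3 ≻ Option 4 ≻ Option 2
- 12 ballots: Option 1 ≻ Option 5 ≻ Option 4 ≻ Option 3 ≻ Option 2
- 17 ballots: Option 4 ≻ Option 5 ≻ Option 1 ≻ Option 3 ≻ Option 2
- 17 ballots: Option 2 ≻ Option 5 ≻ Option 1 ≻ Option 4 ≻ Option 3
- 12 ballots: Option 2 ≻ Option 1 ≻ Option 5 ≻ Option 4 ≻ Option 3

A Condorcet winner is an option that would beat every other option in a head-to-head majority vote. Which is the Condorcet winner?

Option 1

Option 1 vs Option 2: 42–39
Option 1 vs Option 3: 81–0
Option 1 vs Option 4: 64–17
Option 1 vs Option 5: 47–34
Option 1 beats every other option.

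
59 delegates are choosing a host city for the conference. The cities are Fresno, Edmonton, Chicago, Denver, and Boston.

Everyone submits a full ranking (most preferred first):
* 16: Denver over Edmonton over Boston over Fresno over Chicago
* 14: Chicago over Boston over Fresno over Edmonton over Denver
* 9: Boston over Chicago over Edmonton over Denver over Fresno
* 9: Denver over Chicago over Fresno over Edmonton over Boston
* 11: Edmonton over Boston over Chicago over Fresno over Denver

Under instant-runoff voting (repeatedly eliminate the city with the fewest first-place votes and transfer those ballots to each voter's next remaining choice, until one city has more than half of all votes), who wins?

Chicago

Round 1: Fresno 0, Edmonton 11, Chicago 14, Denver 25, Boston 9. Fresno eliminated.
Round 2: Edmonton 11, Chicago 14, Denver 25, Boston 9. Boston eliminated.
Round 3: Edmonton 11, Chicago 23, Denver 25. Edmonton eliminated.
Round 4: Chicago 34, Denver 25. Chicago has a majority (≥30).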